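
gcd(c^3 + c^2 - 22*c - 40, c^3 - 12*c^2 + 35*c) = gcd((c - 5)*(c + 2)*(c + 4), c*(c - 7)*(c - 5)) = c - 5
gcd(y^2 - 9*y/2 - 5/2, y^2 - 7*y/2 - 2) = y + 1/2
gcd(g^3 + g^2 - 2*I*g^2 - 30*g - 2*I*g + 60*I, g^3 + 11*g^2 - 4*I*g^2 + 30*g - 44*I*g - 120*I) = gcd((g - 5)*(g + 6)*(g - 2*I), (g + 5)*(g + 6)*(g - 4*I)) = g + 6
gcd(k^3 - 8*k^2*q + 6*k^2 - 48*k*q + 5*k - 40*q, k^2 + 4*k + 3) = k + 1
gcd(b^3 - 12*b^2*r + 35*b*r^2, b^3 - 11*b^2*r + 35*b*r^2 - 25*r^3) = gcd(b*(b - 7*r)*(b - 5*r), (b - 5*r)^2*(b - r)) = -b + 5*r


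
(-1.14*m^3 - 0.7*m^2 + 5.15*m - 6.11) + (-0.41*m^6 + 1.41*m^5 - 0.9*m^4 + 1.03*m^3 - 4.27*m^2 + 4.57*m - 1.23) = -0.41*m^6 + 1.41*m^5 - 0.9*m^4 - 0.11*m^3 - 4.97*m^2 + 9.72*m - 7.34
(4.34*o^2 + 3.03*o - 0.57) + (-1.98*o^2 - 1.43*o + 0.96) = 2.36*o^2 + 1.6*o + 0.39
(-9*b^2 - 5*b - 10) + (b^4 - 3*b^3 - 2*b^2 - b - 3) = b^4 - 3*b^3 - 11*b^2 - 6*b - 13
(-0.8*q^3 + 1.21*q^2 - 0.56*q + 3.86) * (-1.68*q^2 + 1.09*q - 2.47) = 1.344*q^5 - 2.9048*q^4 + 4.2357*q^3 - 10.0839*q^2 + 5.5906*q - 9.5342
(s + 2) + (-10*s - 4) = -9*s - 2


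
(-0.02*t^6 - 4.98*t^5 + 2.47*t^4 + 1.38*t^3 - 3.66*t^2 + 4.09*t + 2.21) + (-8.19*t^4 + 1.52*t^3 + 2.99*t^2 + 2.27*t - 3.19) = -0.02*t^6 - 4.98*t^5 - 5.72*t^4 + 2.9*t^3 - 0.67*t^2 + 6.36*t - 0.98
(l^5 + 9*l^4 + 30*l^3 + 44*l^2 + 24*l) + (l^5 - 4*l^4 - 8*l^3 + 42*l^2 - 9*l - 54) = 2*l^5 + 5*l^4 + 22*l^3 + 86*l^2 + 15*l - 54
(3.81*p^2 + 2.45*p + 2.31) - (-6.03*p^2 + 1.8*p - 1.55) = 9.84*p^2 + 0.65*p + 3.86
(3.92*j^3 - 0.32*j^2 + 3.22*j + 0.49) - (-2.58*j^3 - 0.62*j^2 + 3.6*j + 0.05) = 6.5*j^3 + 0.3*j^2 - 0.38*j + 0.44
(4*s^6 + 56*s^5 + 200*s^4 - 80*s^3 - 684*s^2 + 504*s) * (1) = 4*s^6 + 56*s^5 + 200*s^4 - 80*s^3 - 684*s^2 + 504*s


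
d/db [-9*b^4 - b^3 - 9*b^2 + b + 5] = -36*b^3 - 3*b^2 - 18*b + 1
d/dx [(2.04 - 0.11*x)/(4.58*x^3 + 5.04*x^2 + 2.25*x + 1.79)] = (1.0076*x^3 - 27.4752*x^2 - 20.5632*x - 4.7869)/(20.9764*x^6 + 46.1664*x^5 + 46.0116*x^4 + 39.0764*x^3 + 23.1057*x^2 + 8.055*x + 3.2041)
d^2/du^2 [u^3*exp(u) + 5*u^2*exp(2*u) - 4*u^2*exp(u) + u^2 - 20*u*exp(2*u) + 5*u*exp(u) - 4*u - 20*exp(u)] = u^3*exp(u) + 20*u^2*exp(2*u) + 2*u^2*exp(u) - 40*u*exp(2*u) - 5*u*exp(u) - 70*exp(2*u) - 18*exp(u) + 2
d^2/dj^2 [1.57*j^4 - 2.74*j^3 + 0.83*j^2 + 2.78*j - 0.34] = 18.84*j^2 - 16.44*j + 1.66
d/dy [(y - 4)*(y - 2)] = 2*y - 6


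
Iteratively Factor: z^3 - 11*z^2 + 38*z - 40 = (z - 5)*(z^2 - 6*z + 8) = (z - 5)*(z - 4)*(z - 2)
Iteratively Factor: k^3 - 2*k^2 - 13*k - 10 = (k - 5)*(k^2 + 3*k + 2) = (k - 5)*(k + 1)*(k + 2)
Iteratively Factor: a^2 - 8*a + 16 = (a - 4)*(a - 4)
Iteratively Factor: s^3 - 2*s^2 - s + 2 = (s - 2)*(s^2 - 1) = (s - 2)*(s - 1)*(s + 1)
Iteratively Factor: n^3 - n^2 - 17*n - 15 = (n + 1)*(n^2 - 2*n - 15) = (n - 5)*(n + 1)*(n + 3)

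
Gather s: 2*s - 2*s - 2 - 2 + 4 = 0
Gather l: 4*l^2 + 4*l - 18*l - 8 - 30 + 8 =4*l^2 - 14*l - 30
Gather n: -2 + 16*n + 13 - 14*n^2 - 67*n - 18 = -14*n^2 - 51*n - 7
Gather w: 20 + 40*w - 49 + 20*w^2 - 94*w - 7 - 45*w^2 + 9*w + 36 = -25*w^2 - 45*w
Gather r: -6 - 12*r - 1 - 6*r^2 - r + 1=-6*r^2 - 13*r - 6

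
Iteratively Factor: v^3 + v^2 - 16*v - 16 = (v + 1)*(v^2 - 16) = (v + 1)*(v + 4)*(v - 4)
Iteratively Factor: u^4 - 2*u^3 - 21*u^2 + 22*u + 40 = (u - 5)*(u^3 + 3*u^2 - 6*u - 8) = (u - 5)*(u + 4)*(u^2 - u - 2) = (u - 5)*(u - 2)*(u + 4)*(u + 1)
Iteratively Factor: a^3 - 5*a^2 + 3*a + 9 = (a + 1)*(a^2 - 6*a + 9) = (a - 3)*(a + 1)*(a - 3)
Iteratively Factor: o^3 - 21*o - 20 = (o + 4)*(o^2 - 4*o - 5) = (o + 1)*(o + 4)*(o - 5)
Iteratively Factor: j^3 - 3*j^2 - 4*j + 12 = (j + 2)*(j^2 - 5*j + 6) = (j - 3)*(j + 2)*(j - 2)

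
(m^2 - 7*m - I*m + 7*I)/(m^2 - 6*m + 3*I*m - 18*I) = (m^2 - m*(7 + I) + 7*I)/(m^2 + 3*m*(-2 + I) - 18*I)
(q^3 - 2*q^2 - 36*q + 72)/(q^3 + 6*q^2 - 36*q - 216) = (q - 2)/(q + 6)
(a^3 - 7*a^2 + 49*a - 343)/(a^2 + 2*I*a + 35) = (a^2 - 7*a*(1 + I) + 49*I)/(a - 5*I)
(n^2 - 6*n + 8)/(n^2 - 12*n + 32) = (n - 2)/(n - 8)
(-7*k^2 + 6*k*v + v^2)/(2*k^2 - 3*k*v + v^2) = (7*k + v)/(-2*k + v)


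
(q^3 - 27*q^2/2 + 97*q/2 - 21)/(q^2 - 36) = (2*q^2 - 15*q + 7)/(2*(q + 6))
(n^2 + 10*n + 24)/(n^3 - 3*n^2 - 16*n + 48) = (n + 6)/(n^2 - 7*n + 12)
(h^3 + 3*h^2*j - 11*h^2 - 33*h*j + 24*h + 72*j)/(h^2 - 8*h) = h + 3*j - 3 - 9*j/h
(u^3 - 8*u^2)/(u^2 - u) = u*(u - 8)/(u - 1)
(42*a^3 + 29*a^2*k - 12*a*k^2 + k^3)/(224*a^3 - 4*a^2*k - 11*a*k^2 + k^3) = (6*a^2 + 5*a*k - k^2)/(32*a^2 + 4*a*k - k^2)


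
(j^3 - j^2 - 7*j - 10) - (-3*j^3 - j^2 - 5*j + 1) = 4*j^3 - 2*j - 11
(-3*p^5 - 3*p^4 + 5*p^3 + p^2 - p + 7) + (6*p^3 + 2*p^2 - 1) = -3*p^5 - 3*p^4 + 11*p^3 + 3*p^2 - p + 6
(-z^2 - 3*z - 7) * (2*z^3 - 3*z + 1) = -2*z^5 - 6*z^4 - 11*z^3 + 8*z^2 + 18*z - 7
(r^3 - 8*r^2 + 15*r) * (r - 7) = r^4 - 15*r^3 + 71*r^2 - 105*r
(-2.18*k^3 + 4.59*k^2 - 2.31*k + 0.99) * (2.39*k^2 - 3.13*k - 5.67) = -5.2102*k^5 + 17.7935*k^4 - 7.527*k^3 - 16.4289*k^2 + 9.999*k - 5.6133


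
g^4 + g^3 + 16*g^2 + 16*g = g*(g + 1)*(g - 4*I)*(g + 4*I)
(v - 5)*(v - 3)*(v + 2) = v^3 - 6*v^2 - v + 30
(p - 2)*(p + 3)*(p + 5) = p^3 + 6*p^2 - p - 30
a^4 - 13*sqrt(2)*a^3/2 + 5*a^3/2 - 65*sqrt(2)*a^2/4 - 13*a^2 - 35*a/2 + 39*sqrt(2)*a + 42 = (a - 3/2)*(a + 4)*(a - 7*sqrt(2))*(a + sqrt(2)/2)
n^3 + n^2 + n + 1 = (n + 1)*(n - I)*(n + I)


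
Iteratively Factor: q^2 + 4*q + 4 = (q + 2)*(q + 2)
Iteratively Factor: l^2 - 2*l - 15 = (l + 3)*(l - 5)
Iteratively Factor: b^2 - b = (b - 1)*(b)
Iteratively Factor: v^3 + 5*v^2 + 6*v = (v)*(v^2 + 5*v + 6) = v*(v + 3)*(v + 2)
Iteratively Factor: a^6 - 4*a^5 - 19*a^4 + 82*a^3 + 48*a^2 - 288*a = (a + 2)*(a^5 - 6*a^4 - 7*a^3 + 96*a^2 - 144*a) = (a - 3)*(a + 2)*(a^4 - 3*a^3 - 16*a^2 + 48*a) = a*(a - 3)*(a + 2)*(a^3 - 3*a^2 - 16*a + 48) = a*(a - 4)*(a - 3)*(a + 2)*(a^2 + a - 12) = a*(a - 4)*(a - 3)*(a + 2)*(a + 4)*(a - 3)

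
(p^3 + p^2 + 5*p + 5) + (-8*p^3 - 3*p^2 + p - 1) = -7*p^3 - 2*p^2 + 6*p + 4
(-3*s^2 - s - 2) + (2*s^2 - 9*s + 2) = -s^2 - 10*s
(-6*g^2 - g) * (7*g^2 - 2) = -42*g^4 - 7*g^3 + 12*g^2 + 2*g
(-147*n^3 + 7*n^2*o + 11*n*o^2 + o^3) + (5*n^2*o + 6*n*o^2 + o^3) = -147*n^3 + 12*n^2*o + 17*n*o^2 + 2*o^3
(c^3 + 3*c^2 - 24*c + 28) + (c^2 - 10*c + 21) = c^3 + 4*c^2 - 34*c + 49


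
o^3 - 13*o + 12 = (o - 3)*(o - 1)*(o + 4)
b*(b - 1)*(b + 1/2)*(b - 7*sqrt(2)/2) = b^4 - 7*sqrt(2)*b^3/2 - b^3/2 - b^2/2 + 7*sqrt(2)*b^2/4 + 7*sqrt(2)*b/4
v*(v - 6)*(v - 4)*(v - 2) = v^4 - 12*v^3 + 44*v^2 - 48*v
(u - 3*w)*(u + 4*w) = u^2 + u*w - 12*w^2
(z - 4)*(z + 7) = z^2 + 3*z - 28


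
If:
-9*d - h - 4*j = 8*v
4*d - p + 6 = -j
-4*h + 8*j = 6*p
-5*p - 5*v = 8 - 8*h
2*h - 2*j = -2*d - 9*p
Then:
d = -7922/4609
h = 8554/4609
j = 5006/4609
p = 972/4609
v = 5340/4609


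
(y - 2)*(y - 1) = y^2 - 3*y + 2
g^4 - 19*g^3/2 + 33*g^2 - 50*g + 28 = (g - 7/2)*(g - 2)^3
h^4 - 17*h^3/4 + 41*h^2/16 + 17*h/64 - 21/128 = (h - 7/2)*(h - 3/4)*(h - 1/4)*(h + 1/4)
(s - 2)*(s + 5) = s^2 + 3*s - 10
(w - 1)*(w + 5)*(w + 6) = w^3 + 10*w^2 + 19*w - 30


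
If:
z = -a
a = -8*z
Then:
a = 0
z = 0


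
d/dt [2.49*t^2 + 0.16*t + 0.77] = 4.98*t + 0.16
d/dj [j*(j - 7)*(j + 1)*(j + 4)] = 4*j^3 - 6*j^2 - 62*j - 28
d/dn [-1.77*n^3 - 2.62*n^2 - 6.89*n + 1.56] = -5.31*n^2 - 5.24*n - 6.89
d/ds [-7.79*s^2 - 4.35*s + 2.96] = -15.58*s - 4.35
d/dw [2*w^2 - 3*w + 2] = 4*w - 3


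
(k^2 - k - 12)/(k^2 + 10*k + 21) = (k - 4)/(k + 7)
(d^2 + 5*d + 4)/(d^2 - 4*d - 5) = (d + 4)/(d - 5)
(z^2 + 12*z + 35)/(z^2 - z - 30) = (z + 7)/(z - 6)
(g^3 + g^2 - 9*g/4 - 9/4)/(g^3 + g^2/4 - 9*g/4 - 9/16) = 4*(g + 1)/(4*g + 1)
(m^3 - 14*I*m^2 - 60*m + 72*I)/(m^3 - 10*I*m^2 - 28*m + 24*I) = (m - 6*I)/(m - 2*I)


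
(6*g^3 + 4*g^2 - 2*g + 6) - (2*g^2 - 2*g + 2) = 6*g^3 + 2*g^2 + 4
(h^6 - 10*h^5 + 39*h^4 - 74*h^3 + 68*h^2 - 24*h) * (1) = h^6 - 10*h^5 + 39*h^4 - 74*h^3 + 68*h^2 - 24*h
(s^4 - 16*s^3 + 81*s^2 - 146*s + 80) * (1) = s^4 - 16*s^3 + 81*s^2 - 146*s + 80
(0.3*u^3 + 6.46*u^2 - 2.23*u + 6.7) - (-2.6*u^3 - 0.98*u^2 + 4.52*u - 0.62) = 2.9*u^3 + 7.44*u^2 - 6.75*u + 7.32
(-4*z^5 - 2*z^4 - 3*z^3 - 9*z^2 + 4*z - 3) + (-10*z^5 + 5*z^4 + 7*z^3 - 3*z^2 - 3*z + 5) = -14*z^5 + 3*z^4 + 4*z^3 - 12*z^2 + z + 2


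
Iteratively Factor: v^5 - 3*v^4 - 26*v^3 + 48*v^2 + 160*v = (v + 2)*(v^4 - 5*v^3 - 16*v^2 + 80*v) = (v + 2)*(v + 4)*(v^3 - 9*v^2 + 20*v) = (v - 4)*(v + 2)*(v + 4)*(v^2 - 5*v) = v*(v - 4)*(v + 2)*(v + 4)*(v - 5)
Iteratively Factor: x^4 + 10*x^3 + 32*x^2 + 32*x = (x + 4)*(x^3 + 6*x^2 + 8*x) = x*(x + 4)*(x^2 + 6*x + 8) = x*(x + 4)^2*(x + 2)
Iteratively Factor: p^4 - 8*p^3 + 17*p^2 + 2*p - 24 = (p - 2)*(p^3 - 6*p^2 + 5*p + 12) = (p - 2)*(p + 1)*(p^2 - 7*p + 12) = (p - 3)*(p - 2)*(p + 1)*(p - 4)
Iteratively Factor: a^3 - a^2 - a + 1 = (a - 1)*(a^2 - 1) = (a - 1)*(a + 1)*(a - 1)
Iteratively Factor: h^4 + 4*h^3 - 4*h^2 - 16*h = (h + 2)*(h^3 + 2*h^2 - 8*h) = h*(h + 2)*(h^2 + 2*h - 8) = h*(h + 2)*(h + 4)*(h - 2)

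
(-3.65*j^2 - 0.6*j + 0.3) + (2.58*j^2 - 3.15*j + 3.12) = -1.07*j^2 - 3.75*j + 3.42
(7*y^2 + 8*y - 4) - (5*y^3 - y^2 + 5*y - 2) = -5*y^3 + 8*y^2 + 3*y - 2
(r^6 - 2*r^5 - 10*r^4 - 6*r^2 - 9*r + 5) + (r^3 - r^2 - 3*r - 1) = r^6 - 2*r^5 - 10*r^4 + r^3 - 7*r^2 - 12*r + 4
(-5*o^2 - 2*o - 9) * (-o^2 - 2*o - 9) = 5*o^4 + 12*o^3 + 58*o^2 + 36*o + 81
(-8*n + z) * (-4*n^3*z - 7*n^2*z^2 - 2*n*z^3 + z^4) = 32*n^4*z + 52*n^3*z^2 + 9*n^2*z^3 - 10*n*z^4 + z^5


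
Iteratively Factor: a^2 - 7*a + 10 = (a - 5)*(a - 2)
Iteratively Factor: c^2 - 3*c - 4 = (c + 1)*(c - 4)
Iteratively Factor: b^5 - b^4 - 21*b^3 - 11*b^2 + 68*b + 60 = (b + 3)*(b^4 - 4*b^3 - 9*b^2 + 16*b + 20) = (b - 5)*(b + 3)*(b^3 + b^2 - 4*b - 4) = (b - 5)*(b + 2)*(b + 3)*(b^2 - b - 2) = (b - 5)*(b + 1)*(b + 2)*(b + 3)*(b - 2)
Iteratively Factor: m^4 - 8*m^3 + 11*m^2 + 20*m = (m - 4)*(m^3 - 4*m^2 - 5*m) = (m - 4)*(m + 1)*(m^2 - 5*m) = (m - 5)*(m - 4)*(m + 1)*(m)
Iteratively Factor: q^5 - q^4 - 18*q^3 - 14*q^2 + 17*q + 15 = (q - 5)*(q^4 + 4*q^3 + 2*q^2 - 4*q - 3) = (q - 5)*(q + 1)*(q^3 + 3*q^2 - q - 3) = (q - 5)*(q + 1)*(q + 3)*(q^2 - 1) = (q - 5)*(q - 1)*(q + 1)*(q + 3)*(q + 1)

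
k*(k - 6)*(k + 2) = k^3 - 4*k^2 - 12*k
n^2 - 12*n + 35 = (n - 7)*(n - 5)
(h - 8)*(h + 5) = h^2 - 3*h - 40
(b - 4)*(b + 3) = b^2 - b - 12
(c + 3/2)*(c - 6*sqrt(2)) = c^2 - 6*sqrt(2)*c + 3*c/2 - 9*sqrt(2)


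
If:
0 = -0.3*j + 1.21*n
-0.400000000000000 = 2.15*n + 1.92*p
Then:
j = -3.60186046511628*p - 0.750387596899225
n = -0.893023255813953*p - 0.186046511627907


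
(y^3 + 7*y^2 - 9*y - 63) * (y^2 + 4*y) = y^5 + 11*y^4 + 19*y^3 - 99*y^2 - 252*y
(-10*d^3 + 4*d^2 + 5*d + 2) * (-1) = 10*d^3 - 4*d^2 - 5*d - 2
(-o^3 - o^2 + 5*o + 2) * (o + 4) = -o^4 - 5*o^3 + o^2 + 22*o + 8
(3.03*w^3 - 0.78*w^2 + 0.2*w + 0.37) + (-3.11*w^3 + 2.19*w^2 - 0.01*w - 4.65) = -0.0800000000000001*w^3 + 1.41*w^2 + 0.19*w - 4.28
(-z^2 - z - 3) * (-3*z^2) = 3*z^4 + 3*z^3 + 9*z^2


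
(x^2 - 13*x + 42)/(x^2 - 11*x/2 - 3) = 2*(x - 7)/(2*x + 1)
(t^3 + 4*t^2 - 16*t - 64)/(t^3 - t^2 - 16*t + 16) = (t + 4)/(t - 1)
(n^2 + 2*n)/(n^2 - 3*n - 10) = n/(n - 5)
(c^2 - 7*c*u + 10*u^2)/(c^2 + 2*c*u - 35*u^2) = (c - 2*u)/(c + 7*u)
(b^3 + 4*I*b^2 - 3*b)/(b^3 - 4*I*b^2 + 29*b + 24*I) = b/(b - 8*I)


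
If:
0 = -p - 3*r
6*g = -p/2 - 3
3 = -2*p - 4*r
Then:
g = -1/8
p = -9/2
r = 3/2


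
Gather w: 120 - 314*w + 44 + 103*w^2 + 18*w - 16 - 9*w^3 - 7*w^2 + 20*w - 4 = -9*w^3 + 96*w^2 - 276*w + 144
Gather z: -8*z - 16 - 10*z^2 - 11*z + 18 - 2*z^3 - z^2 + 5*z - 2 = -2*z^3 - 11*z^2 - 14*z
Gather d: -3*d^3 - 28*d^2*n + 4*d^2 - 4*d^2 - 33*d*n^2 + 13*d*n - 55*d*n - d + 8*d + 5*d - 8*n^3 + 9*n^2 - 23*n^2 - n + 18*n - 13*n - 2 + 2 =-3*d^3 - 28*d^2*n + d*(-33*n^2 - 42*n + 12) - 8*n^3 - 14*n^2 + 4*n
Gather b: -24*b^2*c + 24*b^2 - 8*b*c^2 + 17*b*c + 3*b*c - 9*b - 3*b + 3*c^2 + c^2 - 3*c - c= b^2*(24 - 24*c) + b*(-8*c^2 + 20*c - 12) + 4*c^2 - 4*c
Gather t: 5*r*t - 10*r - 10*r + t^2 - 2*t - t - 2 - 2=-20*r + t^2 + t*(5*r - 3) - 4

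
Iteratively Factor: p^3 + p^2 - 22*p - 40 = (p + 4)*(p^2 - 3*p - 10) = (p - 5)*(p + 4)*(p + 2)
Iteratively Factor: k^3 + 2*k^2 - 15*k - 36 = (k - 4)*(k^2 + 6*k + 9) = (k - 4)*(k + 3)*(k + 3)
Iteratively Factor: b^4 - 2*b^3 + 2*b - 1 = (b - 1)*(b^3 - b^2 - b + 1) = (b - 1)^2*(b^2 - 1) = (b - 1)^2*(b + 1)*(b - 1)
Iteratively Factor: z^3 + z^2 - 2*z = (z + 2)*(z^2 - z) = (z - 1)*(z + 2)*(z)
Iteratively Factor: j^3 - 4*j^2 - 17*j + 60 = (j - 5)*(j^2 + j - 12) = (j - 5)*(j - 3)*(j + 4)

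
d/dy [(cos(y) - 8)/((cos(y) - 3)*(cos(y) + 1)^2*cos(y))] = (3*cos(y)^3 - 37*cos(y)^2 + 56*cos(y) + 24)*sin(y)/((cos(y) - 3)^2*(cos(y) + 1)^3*cos(y)^2)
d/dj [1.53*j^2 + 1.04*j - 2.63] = 3.06*j + 1.04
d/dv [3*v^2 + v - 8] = 6*v + 1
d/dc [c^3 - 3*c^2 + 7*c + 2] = 3*c^2 - 6*c + 7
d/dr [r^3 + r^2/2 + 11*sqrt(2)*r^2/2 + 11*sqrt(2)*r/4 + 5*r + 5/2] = 3*r^2 + r + 11*sqrt(2)*r + 11*sqrt(2)/4 + 5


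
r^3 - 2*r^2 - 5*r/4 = r*(r - 5/2)*(r + 1/2)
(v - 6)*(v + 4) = v^2 - 2*v - 24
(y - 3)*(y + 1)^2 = y^3 - y^2 - 5*y - 3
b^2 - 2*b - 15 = (b - 5)*(b + 3)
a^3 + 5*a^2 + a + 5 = (a + 5)*(a - I)*(a + I)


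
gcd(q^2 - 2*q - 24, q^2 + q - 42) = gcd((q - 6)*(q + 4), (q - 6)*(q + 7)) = q - 6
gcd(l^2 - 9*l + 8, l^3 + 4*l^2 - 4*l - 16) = 1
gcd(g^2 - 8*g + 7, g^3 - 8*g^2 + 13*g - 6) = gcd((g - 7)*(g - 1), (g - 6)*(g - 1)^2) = g - 1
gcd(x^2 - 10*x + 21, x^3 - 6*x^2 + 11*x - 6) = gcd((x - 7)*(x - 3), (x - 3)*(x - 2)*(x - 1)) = x - 3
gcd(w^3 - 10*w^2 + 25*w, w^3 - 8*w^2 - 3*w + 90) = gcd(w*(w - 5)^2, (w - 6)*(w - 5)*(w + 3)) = w - 5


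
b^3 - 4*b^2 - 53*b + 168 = (b - 8)*(b - 3)*(b + 7)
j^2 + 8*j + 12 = (j + 2)*(j + 6)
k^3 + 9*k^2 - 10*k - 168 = (k - 4)*(k + 6)*(k + 7)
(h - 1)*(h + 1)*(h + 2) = h^3 + 2*h^2 - h - 2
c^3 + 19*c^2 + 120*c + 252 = (c + 6)^2*(c + 7)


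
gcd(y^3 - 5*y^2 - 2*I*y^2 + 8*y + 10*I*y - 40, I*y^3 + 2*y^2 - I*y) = 1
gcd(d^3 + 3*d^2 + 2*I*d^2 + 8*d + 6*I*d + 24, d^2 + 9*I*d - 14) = 1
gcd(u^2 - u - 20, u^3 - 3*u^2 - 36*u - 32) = u + 4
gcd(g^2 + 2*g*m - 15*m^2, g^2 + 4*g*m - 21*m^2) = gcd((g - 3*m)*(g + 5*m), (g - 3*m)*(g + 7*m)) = g - 3*m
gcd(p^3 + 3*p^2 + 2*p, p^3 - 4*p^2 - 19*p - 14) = p^2 + 3*p + 2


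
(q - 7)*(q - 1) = q^2 - 8*q + 7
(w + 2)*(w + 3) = w^2 + 5*w + 6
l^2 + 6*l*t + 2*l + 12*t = (l + 2)*(l + 6*t)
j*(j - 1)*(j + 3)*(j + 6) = j^4 + 8*j^3 + 9*j^2 - 18*j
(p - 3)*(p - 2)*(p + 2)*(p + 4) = p^4 + p^3 - 16*p^2 - 4*p + 48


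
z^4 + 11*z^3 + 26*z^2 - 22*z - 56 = (z + 4)*(z + 7)*(z - sqrt(2))*(z + sqrt(2))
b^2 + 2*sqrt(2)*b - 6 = (b - sqrt(2))*(b + 3*sqrt(2))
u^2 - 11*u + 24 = (u - 8)*(u - 3)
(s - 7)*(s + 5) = s^2 - 2*s - 35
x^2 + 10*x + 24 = (x + 4)*(x + 6)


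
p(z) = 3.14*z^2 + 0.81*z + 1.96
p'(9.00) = 57.33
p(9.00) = 263.59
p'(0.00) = 0.81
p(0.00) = 1.96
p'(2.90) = 19.02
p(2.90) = 30.72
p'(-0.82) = -4.34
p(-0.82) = 3.41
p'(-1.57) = -9.05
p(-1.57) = 8.43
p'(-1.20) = -6.73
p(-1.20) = 5.51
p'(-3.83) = -23.24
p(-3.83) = 44.92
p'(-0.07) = 0.37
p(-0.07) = 1.92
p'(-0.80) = -4.21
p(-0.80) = 3.32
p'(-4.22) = -25.69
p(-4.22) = 54.46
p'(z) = 6.28*z + 0.81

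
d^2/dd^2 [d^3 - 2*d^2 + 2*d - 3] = 6*d - 4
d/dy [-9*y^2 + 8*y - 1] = 8 - 18*y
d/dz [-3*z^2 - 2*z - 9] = -6*z - 2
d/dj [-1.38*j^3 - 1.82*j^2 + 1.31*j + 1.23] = -4.14*j^2 - 3.64*j + 1.31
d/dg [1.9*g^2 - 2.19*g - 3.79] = 3.8*g - 2.19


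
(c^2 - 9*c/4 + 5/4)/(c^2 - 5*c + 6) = (4*c^2 - 9*c + 5)/(4*(c^2 - 5*c + 6))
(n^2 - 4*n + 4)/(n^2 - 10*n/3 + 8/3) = 3*(n - 2)/(3*n - 4)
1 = 1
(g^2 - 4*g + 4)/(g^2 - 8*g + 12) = (g - 2)/(g - 6)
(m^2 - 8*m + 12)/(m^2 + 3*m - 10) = (m - 6)/(m + 5)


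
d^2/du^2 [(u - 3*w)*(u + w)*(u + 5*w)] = 6*u + 6*w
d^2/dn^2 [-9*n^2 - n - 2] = -18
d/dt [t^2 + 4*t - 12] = 2*t + 4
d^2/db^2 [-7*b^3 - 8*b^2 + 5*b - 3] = -42*b - 16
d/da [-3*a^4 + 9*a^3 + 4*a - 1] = -12*a^3 + 27*a^2 + 4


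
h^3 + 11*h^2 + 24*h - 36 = (h - 1)*(h + 6)^2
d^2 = d^2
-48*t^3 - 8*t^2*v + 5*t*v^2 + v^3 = (-3*t + v)*(4*t + v)^2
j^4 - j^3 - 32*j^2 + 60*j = j*(j - 5)*(j - 2)*(j + 6)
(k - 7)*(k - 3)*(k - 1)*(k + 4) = k^4 - 7*k^3 - 13*k^2 + 103*k - 84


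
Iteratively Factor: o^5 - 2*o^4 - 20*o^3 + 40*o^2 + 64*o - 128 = (o - 2)*(o^4 - 20*o^2 + 64) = (o - 2)*(o + 2)*(o^3 - 2*o^2 - 16*o + 32) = (o - 4)*(o - 2)*(o + 2)*(o^2 + 2*o - 8) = (o - 4)*(o - 2)^2*(o + 2)*(o + 4)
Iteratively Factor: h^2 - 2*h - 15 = (h + 3)*(h - 5)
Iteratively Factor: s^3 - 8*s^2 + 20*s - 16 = (s - 4)*(s^2 - 4*s + 4) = (s - 4)*(s - 2)*(s - 2)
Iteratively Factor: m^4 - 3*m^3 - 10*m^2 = (m - 5)*(m^3 + 2*m^2) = m*(m - 5)*(m^2 + 2*m) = m*(m - 5)*(m + 2)*(m)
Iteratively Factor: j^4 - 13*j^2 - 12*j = (j - 4)*(j^3 + 4*j^2 + 3*j) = (j - 4)*(j + 1)*(j^2 + 3*j) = (j - 4)*(j + 1)*(j + 3)*(j)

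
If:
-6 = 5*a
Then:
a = -6/5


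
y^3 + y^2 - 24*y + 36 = (y - 3)*(y - 2)*(y + 6)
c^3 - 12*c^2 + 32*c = c*(c - 8)*(c - 4)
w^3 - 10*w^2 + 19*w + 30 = (w - 6)*(w - 5)*(w + 1)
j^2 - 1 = (j - 1)*(j + 1)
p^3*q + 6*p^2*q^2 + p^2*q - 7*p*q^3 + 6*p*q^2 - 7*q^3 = (p - q)*(p + 7*q)*(p*q + q)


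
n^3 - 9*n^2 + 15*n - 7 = (n - 7)*(n - 1)^2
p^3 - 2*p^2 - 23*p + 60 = (p - 4)*(p - 3)*(p + 5)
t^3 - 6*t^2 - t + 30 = (t - 5)*(t - 3)*(t + 2)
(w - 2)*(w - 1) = w^2 - 3*w + 2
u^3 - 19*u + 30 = (u - 3)*(u - 2)*(u + 5)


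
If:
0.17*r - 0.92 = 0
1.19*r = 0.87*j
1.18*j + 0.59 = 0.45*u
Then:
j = 7.40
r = 5.41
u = 20.72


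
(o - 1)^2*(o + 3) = o^3 + o^2 - 5*o + 3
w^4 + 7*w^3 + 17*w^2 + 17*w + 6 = (w + 1)^2*(w + 2)*(w + 3)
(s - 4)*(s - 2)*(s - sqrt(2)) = s^3 - 6*s^2 - sqrt(2)*s^2 + 8*s + 6*sqrt(2)*s - 8*sqrt(2)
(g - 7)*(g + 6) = g^2 - g - 42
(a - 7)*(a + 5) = a^2 - 2*a - 35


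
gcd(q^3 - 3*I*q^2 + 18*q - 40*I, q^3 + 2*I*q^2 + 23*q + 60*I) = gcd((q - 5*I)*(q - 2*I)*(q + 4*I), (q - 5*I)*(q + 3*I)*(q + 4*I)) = q^2 - I*q + 20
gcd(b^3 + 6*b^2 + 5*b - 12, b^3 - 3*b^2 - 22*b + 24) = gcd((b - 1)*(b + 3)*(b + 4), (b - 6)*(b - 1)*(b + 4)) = b^2 + 3*b - 4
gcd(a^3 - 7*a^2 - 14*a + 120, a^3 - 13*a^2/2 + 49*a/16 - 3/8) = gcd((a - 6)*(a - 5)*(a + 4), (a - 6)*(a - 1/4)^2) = a - 6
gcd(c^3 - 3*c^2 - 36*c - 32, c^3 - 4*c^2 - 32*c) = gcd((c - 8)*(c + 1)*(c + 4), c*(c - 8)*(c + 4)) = c^2 - 4*c - 32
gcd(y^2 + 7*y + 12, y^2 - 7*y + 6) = 1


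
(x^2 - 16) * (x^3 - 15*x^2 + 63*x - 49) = x^5 - 15*x^4 + 47*x^3 + 191*x^2 - 1008*x + 784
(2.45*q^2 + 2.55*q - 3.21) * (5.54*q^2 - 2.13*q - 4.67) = 13.573*q^4 + 8.9085*q^3 - 34.6564*q^2 - 5.0712*q + 14.9907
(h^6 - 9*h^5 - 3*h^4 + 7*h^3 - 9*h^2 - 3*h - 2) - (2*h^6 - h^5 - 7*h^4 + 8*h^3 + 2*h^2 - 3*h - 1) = -h^6 - 8*h^5 + 4*h^4 - h^3 - 11*h^2 - 1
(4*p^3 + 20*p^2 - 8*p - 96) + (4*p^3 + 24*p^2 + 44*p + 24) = 8*p^3 + 44*p^2 + 36*p - 72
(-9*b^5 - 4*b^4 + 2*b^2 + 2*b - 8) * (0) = 0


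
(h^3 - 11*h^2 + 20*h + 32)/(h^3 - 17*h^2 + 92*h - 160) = (h + 1)/(h - 5)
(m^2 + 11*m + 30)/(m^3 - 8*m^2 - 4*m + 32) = (m^2 + 11*m + 30)/(m^3 - 8*m^2 - 4*m + 32)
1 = 1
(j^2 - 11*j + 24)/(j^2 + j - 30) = (j^2 - 11*j + 24)/(j^2 + j - 30)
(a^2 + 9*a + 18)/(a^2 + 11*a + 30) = (a + 3)/(a + 5)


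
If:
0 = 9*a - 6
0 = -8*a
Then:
No Solution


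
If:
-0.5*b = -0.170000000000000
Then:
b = 0.34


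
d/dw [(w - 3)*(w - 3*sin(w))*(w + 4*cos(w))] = (3 - w)*(w - 3*sin(w))*(4*sin(w) - 1) + (3 - w)*(w + 4*cos(w))*(3*cos(w) - 1) + (w - 3*sin(w))*(w + 4*cos(w))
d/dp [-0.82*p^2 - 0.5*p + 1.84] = -1.64*p - 0.5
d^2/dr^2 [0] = 0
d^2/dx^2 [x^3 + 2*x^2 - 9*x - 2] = 6*x + 4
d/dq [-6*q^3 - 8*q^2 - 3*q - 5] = -18*q^2 - 16*q - 3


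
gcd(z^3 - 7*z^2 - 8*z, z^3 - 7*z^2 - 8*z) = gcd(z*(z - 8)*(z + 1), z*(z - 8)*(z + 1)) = z^3 - 7*z^2 - 8*z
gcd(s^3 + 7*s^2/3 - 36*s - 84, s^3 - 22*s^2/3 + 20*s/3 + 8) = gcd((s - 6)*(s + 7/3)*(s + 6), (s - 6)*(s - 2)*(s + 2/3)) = s - 6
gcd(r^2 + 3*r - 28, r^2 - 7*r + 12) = r - 4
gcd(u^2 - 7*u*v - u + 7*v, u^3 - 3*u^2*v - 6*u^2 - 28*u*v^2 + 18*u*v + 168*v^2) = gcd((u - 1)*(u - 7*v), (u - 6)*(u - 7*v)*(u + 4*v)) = u - 7*v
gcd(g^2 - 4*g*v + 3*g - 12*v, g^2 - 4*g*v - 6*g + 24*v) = -g + 4*v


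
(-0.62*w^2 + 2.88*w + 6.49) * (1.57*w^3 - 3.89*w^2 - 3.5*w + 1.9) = -0.9734*w^5 + 6.9334*w^4 + 1.1561*w^3 - 36.5041*w^2 - 17.243*w + 12.331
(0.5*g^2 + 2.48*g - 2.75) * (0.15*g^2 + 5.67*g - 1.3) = 0.075*g^4 + 3.207*g^3 + 12.9991*g^2 - 18.8165*g + 3.575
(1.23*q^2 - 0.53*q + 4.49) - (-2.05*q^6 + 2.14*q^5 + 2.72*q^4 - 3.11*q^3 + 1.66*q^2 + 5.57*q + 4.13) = 2.05*q^6 - 2.14*q^5 - 2.72*q^4 + 3.11*q^3 - 0.43*q^2 - 6.1*q + 0.36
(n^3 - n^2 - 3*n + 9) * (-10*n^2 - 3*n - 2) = -10*n^5 + 7*n^4 + 31*n^3 - 79*n^2 - 21*n - 18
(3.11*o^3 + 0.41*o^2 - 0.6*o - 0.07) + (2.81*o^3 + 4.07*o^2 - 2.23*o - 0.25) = 5.92*o^3 + 4.48*o^2 - 2.83*o - 0.32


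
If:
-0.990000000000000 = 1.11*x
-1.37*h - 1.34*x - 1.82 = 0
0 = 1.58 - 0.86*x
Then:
No Solution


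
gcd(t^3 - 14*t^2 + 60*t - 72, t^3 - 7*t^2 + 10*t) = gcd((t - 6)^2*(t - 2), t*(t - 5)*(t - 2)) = t - 2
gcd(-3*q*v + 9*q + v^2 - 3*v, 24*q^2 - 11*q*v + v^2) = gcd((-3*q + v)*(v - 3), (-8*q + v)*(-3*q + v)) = 3*q - v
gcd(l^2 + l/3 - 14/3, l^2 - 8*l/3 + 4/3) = l - 2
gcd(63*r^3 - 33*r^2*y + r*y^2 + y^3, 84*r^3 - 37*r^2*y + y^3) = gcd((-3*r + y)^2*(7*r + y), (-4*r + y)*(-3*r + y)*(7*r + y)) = -21*r^2 + 4*r*y + y^2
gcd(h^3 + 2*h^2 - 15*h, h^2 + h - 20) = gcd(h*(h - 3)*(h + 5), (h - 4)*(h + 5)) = h + 5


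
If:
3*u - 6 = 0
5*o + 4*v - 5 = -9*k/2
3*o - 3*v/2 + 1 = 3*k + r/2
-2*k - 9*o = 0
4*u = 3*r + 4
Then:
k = -74/115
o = 148/1035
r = 4/3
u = 2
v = 1858/1035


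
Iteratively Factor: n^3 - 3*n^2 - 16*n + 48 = (n + 4)*(n^2 - 7*n + 12) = (n - 4)*(n + 4)*(n - 3)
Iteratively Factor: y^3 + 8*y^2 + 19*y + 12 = (y + 3)*(y^2 + 5*y + 4) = (y + 3)*(y + 4)*(y + 1)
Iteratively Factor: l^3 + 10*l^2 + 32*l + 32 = (l + 2)*(l^2 + 8*l + 16) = (l + 2)*(l + 4)*(l + 4)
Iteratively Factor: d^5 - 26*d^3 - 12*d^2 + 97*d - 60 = (d - 1)*(d^4 + d^3 - 25*d^2 - 37*d + 60) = (d - 1)^2*(d^3 + 2*d^2 - 23*d - 60) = (d - 1)^2*(d + 3)*(d^2 - d - 20) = (d - 1)^2*(d + 3)*(d + 4)*(d - 5)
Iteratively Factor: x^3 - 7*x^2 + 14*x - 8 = (x - 4)*(x^2 - 3*x + 2) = (x - 4)*(x - 2)*(x - 1)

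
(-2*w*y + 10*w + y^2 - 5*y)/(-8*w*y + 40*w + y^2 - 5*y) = (-2*w + y)/(-8*w + y)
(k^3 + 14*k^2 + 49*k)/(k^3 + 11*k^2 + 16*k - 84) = k*(k + 7)/(k^2 + 4*k - 12)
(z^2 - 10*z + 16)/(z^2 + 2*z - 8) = (z - 8)/(z + 4)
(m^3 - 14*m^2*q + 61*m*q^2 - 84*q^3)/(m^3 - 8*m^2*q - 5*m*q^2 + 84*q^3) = (m - 3*q)/(m + 3*q)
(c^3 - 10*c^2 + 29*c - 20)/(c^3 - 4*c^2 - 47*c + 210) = (c^2 - 5*c + 4)/(c^2 + c - 42)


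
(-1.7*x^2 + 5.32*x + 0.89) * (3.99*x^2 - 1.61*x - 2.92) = -6.783*x^4 + 23.9638*x^3 - 0.0501000000000014*x^2 - 16.9673*x - 2.5988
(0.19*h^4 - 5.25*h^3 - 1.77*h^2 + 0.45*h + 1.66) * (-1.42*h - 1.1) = -0.2698*h^5 + 7.246*h^4 + 8.2884*h^3 + 1.308*h^2 - 2.8522*h - 1.826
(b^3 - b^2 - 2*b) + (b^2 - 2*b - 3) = b^3 - 4*b - 3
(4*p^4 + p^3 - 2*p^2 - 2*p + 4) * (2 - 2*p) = -8*p^5 + 6*p^4 + 6*p^3 - 12*p + 8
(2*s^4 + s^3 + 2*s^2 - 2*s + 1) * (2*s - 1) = 4*s^5 + 3*s^3 - 6*s^2 + 4*s - 1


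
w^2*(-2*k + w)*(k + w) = -2*k^2*w^2 - k*w^3 + w^4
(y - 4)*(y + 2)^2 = y^3 - 12*y - 16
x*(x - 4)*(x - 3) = x^3 - 7*x^2 + 12*x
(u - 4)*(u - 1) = u^2 - 5*u + 4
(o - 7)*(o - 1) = o^2 - 8*o + 7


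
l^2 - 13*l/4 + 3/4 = (l - 3)*(l - 1/4)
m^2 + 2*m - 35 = (m - 5)*(m + 7)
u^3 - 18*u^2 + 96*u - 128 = (u - 8)^2*(u - 2)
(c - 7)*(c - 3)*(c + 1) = c^3 - 9*c^2 + 11*c + 21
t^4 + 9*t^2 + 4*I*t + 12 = (t - 3*I)*(t - I)*(t + 2*I)^2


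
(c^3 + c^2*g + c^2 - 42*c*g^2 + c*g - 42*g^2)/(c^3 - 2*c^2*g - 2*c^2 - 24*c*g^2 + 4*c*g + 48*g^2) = (c^2 + 7*c*g + c + 7*g)/(c^2 + 4*c*g - 2*c - 8*g)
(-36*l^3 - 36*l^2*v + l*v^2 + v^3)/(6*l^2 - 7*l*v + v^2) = (6*l^2 + 7*l*v + v^2)/(-l + v)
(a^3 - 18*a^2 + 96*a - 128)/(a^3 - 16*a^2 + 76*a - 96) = (a - 8)/(a - 6)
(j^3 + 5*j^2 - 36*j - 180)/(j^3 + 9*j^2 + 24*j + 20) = (j^2 - 36)/(j^2 + 4*j + 4)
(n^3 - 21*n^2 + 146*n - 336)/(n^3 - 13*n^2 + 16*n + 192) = (n^2 - 13*n + 42)/(n^2 - 5*n - 24)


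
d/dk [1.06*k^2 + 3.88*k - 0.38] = 2.12*k + 3.88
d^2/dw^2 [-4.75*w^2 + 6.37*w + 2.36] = -9.50000000000000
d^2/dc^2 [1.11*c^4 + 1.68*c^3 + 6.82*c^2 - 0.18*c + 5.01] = 13.32*c^2 + 10.08*c + 13.64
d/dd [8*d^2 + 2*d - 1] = 16*d + 2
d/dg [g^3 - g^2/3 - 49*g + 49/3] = 3*g^2 - 2*g/3 - 49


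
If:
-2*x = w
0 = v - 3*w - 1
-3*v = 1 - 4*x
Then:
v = -1/11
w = -4/11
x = 2/11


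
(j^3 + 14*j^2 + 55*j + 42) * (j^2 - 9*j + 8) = j^5 + 5*j^4 - 63*j^3 - 341*j^2 + 62*j + 336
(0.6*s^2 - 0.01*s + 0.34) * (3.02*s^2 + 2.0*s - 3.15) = 1.812*s^4 + 1.1698*s^3 - 0.8832*s^2 + 0.7115*s - 1.071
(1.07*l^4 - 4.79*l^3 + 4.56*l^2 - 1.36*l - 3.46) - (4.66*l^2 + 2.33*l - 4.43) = 1.07*l^4 - 4.79*l^3 - 0.100000000000001*l^2 - 3.69*l + 0.97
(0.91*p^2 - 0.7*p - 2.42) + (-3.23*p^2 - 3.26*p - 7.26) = -2.32*p^2 - 3.96*p - 9.68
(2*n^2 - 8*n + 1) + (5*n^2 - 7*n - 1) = 7*n^2 - 15*n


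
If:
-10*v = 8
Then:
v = -4/5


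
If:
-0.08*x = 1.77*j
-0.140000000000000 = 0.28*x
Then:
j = 0.02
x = -0.50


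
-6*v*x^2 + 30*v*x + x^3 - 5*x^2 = x*(-6*v + x)*(x - 5)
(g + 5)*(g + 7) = g^2 + 12*g + 35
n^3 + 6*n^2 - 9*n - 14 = (n - 2)*(n + 1)*(n + 7)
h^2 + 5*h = h*(h + 5)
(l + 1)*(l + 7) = l^2 + 8*l + 7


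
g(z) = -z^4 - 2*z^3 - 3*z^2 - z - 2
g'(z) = -4*z^3 - 6*z^2 - 6*z - 1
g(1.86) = -39.08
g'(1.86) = -58.66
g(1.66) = -28.67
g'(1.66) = -45.79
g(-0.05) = -1.96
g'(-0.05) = -0.71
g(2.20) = -63.44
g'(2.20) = -85.83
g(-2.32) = -19.82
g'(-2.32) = 30.57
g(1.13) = -11.48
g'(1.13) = -21.21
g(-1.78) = -8.48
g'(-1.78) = 13.23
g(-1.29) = -4.18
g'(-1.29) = 5.34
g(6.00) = -1844.00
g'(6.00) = -1117.00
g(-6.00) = -968.00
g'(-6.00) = 683.00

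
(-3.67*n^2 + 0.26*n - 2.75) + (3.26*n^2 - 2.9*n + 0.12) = -0.41*n^2 - 2.64*n - 2.63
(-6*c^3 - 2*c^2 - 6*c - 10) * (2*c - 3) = -12*c^4 + 14*c^3 - 6*c^2 - 2*c + 30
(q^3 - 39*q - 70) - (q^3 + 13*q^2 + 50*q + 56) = -13*q^2 - 89*q - 126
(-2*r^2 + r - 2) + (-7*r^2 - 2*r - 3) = -9*r^2 - r - 5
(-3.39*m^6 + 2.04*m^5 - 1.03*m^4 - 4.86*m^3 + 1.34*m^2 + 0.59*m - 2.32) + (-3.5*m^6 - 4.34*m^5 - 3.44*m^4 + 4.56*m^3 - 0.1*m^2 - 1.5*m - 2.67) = -6.89*m^6 - 2.3*m^5 - 4.47*m^4 - 0.300000000000001*m^3 + 1.24*m^2 - 0.91*m - 4.99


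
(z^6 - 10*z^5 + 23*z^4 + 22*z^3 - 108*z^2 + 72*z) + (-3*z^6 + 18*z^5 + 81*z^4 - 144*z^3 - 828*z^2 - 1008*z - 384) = -2*z^6 + 8*z^5 + 104*z^4 - 122*z^3 - 936*z^2 - 936*z - 384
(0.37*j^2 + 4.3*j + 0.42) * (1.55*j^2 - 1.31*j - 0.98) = 0.5735*j^4 + 6.1803*j^3 - 5.3446*j^2 - 4.7642*j - 0.4116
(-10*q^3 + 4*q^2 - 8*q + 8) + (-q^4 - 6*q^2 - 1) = -q^4 - 10*q^3 - 2*q^2 - 8*q + 7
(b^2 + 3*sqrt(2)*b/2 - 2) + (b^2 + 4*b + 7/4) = 2*b^2 + 3*sqrt(2)*b/2 + 4*b - 1/4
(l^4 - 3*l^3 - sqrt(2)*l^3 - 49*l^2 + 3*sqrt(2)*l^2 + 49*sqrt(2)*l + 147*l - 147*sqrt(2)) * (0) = 0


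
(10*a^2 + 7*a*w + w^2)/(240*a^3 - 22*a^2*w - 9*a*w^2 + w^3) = (2*a + w)/(48*a^2 - 14*a*w + w^2)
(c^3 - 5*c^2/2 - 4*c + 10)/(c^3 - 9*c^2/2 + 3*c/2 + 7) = (2*c^2 - c - 10)/(2*c^2 - 5*c - 7)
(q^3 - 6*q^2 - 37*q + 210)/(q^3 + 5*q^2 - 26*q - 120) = (q - 7)/(q + 4)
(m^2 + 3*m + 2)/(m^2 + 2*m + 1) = (m + 2)/(m + 1)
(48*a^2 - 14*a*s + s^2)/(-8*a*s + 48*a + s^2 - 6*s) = (-6*a + s)/(s - 6)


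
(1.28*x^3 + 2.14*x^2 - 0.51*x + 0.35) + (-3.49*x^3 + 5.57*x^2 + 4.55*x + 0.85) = -2.21*x^3 + 7.71*x^2 + 4.04*x + 1.2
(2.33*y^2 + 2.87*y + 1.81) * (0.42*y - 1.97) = 0.9786*y^3 - 3.3847*y^2 - 4.8937*y - 3.5657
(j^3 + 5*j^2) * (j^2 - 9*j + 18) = j^5 - 4*j^4 - 27*j^3 + 90*j^2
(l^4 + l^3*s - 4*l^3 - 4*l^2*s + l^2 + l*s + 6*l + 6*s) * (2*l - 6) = 2*l^5 + 2*l^4*s - 14*l^4 - 14*l^3*s + 26*l^3 + 26*l^2*s + 6*l^2 + 6*l*s - 36*l - 36*s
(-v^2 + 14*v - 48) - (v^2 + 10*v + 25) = -2*v^2 + 4*v - 73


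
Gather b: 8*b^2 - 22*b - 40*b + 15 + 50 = 8*b^2 - 62*b + 65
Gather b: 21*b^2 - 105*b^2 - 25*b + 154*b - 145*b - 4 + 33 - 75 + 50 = -84*b^2 - 16*b + 4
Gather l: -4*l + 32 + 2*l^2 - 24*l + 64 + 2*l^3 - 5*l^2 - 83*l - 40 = 2*l^3 - 3*l^2 - 111*l + 56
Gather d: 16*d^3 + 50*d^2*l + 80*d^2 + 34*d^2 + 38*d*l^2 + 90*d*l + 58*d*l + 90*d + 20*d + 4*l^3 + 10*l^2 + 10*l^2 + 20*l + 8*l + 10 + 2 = 16*d^3 + d^2*(50*l + 114) + d*(38*l^2 + 148*l + 110) + 4*l^3 + 20*l^2 + 28*l + 12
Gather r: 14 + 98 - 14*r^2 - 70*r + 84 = -14*r^2 - 70*r + 196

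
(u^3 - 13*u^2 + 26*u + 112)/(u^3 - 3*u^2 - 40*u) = (u^2 - 5*u - 14)/(u*(u + 5))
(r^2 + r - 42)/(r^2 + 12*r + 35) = (r - 6)/(r + 5)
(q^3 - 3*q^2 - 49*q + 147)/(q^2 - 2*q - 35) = (q^2 + 4*q - 21)/(q + 5)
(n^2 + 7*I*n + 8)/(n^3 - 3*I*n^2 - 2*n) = (n + 8*I)/(n*(n - 2*I))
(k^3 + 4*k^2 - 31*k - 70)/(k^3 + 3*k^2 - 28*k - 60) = (k + 7)/(k + 6)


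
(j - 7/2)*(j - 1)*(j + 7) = j^3 + 5*j^2/2 - 28*j + 49/2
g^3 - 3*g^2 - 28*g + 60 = (g - 6)*(g - 2)*(g + 5)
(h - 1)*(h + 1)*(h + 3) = h^3 + 3*h^2 - h - 3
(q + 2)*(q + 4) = q^2 + 6*q + 8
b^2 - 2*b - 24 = (b - 6)*(b + 4)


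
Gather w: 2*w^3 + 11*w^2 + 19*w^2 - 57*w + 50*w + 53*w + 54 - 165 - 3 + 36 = 2*w^3 + 30*w^2 + 46*w - 78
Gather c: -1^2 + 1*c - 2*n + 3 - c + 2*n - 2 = 0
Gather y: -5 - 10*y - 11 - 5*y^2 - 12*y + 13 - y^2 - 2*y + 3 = -6*y^2 - 24*y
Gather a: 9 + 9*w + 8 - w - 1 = 8*w + 16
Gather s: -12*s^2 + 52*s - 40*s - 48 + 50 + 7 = -12*s^2 + 12*s + 9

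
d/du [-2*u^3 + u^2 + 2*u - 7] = -6*u^2 + 2*u + 2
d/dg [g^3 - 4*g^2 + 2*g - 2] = 3*g^2 - 8*g + 2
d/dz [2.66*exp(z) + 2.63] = 2.66*exp(z)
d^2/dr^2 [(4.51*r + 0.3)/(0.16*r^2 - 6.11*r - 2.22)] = ((55.0162 - 4.3296*r)*(-0.16*r^2 + 6.11*r + 2.22) - (0.32*r - 6.11)*(0.64*r - 12.22)*(4.51*r + 0.3))/(-0.16*r^2 + 6.11*r + 2.22)^3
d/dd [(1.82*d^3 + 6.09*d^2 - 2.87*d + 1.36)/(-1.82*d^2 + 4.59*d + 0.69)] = (-3.3124*d^4 + 16.7076*d^3 + 26.4971*d^2 + 13.3546*d - 8.2227)/(3.3124*d^4 - 16.7076*d^3 + 18.5565*d^2 + 6.3342*d + 0.4761)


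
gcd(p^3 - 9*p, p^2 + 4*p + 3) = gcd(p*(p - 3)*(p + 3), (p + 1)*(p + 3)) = p + 3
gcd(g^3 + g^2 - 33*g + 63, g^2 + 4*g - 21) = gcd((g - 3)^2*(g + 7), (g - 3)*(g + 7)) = g^2 + 4*g - 21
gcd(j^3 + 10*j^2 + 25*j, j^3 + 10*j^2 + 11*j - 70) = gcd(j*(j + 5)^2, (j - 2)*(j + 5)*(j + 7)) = j + 5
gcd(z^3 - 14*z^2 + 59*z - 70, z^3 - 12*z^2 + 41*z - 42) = z^2 - 9*z + 14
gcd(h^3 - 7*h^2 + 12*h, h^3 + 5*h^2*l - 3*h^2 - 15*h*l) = h^2 - 3*h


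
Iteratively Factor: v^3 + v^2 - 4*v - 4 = (v + 2)*(v^2 - v - 2) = (v - 2)*(v + 2)*(v + 1)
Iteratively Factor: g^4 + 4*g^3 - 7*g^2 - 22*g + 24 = (g - 1)*(g^3 + 5*g^2 - 2*g - 24) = (g - 2)*(g - 1)*(g^2 + 7*g + 12) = (g - 2)*(g - 1)*(g + 4)*(g + 3)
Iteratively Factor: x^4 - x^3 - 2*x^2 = (x)*(x^3 - x^2 - 2*x) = x*(x + 1)*(x^2 - 2*x) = x^2*(x + 1)*(x - 2)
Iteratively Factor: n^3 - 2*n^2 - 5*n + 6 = (n + 2)*(n^2 - 4*n + 3) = (n - 1)*(n + 2)*(n - 3)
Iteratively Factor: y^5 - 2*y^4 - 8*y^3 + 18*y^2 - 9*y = (y - 1)*(y^4 - y^3 - 9*y^2 + 9*y) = (y - 1)^2*(y^3 - 9*y) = y*(y - 1)^2*(y^2 - 9) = y*(y - 3)*(y - 1)^2*(y + 3)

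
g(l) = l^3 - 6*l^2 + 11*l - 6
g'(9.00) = 146.00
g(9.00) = 336.00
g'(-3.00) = 74.00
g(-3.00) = -120.00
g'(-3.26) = 82.00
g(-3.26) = -140.27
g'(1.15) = 1.17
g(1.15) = 0.24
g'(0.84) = 3.04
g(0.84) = -0.40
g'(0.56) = 5.22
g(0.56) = -1.55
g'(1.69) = -0.71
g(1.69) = 0.28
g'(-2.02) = 47.48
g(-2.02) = -60.94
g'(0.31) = 7.57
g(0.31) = -3.14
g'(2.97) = 1.82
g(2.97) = -0.06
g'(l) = 3*l^2 - 12*l + 11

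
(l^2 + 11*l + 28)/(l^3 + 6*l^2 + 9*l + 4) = (l + 7)/(l^2 + 2*l + 1)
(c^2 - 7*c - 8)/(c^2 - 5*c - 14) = (-c^2 + 7*c + 8)/(-c^2 + 5*c + 14)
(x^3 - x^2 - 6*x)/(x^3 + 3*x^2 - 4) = x*(x - 3)/(x^2 + x - 2)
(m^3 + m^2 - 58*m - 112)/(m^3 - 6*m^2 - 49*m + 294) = (m^2 - 6*m - 16)/(m^2 - 13*m + 42)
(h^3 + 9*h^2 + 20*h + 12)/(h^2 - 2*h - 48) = (h^2 + 3*h + 2)/(h - 8)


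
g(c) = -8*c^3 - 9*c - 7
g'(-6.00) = -873.00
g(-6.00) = 1775.00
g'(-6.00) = -873.00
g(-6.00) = 1775.00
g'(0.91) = -28.87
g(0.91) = -21.22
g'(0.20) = -9.96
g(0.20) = -8.86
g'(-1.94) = -99.33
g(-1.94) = 68.87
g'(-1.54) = -65.92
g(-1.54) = 36.08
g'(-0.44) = -13.65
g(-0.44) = -2.36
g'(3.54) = -309.76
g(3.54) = -393.75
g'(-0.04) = -9.04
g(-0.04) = -6.64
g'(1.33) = -51.45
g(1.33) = -37.79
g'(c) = -24*c^2 - 9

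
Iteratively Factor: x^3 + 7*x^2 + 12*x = (x + 3)*(x^2 + 4*x) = (x + 3)*(x + 4)*(x)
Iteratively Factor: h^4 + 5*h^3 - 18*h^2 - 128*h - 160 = (h + 4)*(h^3 + h^2 - 22*h - 40) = (h + 4)^2*(h^2 - 3*h - 10) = (h + 2)*(h + 4)^2*(h - 5)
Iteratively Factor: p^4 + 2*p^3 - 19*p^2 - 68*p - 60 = (p + 3)*(p^3 - p^2 - 16*p - 20) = (p + 2)*(p + 3)*(p^2 - 3*p - 10) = (p - 5)*(p + 2)*(p + 3)*(p + 2)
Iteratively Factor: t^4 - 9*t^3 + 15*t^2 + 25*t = (t - 5)*(t^3 - 4*t^2 - 5*t) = (t - 5)^2*(t^2 + t) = (t - 5)^2*(t + 1)*(t)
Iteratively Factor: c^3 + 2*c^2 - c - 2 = (c + 1)*(c^2 + c - 2) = (c - 1)*(c + 1)*(c + 2)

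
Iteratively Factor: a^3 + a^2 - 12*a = (a)*(a^2 + a - 12) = a*(a + 4)*(a - 3)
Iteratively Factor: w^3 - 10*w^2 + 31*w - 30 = (w - 5)*(w^2 - 5*w + 6) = (w - 5)*(w - 3)*(w - 2)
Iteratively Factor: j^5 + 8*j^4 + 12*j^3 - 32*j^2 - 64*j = (j + 2)*(j^4 + 6*j^3 - 32*j) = (j + 2)*(j + 4)*(j^3 + 2*j^2 - 8*j) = j*(j + 2)*(j + 4)*(j^2 + 2*j - 8) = j*(j + 2)*(j + 4)^2*(j - 2)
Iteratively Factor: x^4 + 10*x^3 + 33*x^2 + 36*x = (x + 4)*(x^3 + 6*x^2 + 9*x) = (x + 3)*(x + 4)*(x^2 + 3*x) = (x + 3)^2*(x + 4)*(x)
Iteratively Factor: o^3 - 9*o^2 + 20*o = (o - 4)*(o^2 - 5*o) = (o - 5)*(o - 4)*(o)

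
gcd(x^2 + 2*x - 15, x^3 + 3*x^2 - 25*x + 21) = x - 3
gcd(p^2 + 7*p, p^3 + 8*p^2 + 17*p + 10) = 1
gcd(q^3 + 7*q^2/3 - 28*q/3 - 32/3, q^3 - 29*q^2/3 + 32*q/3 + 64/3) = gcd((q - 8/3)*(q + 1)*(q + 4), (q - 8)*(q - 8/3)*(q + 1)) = q^2 - 5*q/3 - 8/3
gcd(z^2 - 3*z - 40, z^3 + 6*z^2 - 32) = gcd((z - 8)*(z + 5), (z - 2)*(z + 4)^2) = 1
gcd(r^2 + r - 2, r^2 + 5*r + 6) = r + 2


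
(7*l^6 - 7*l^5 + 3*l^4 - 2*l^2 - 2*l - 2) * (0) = 0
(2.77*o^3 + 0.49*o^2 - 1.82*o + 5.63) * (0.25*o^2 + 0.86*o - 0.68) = 0.6925*o^5 + 2.5047*o^4 - 1.9172*o^3 - 0.4909*o^2 + 6.0794*o - 3.8284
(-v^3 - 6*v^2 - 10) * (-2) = 2*v^3 + 12*v^2 + 20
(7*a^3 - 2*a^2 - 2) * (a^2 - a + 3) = 7*a^5 - 9*a^4 + 23*a^3 - 8*a^2 + 2*a - 6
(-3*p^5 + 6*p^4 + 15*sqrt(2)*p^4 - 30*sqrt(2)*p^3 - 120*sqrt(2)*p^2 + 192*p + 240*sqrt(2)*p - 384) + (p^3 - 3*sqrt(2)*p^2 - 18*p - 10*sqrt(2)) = -3*p^5 + 6*p^4 + 15*sqrt(2)*p^4 - 30*sqrt(2)*p^3 + p^3 - 123*sqrt(2)*p^2 + 174*p + 240*sqrt(2)*p - 384 - 10*sqrt(2)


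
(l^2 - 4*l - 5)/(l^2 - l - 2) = (l - 5)/(l - 2)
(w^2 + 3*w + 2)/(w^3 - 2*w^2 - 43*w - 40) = (w + 2)/(w^2 - 3*w - 40)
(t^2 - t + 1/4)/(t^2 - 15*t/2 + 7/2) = (t - 1/2)/(t - 7)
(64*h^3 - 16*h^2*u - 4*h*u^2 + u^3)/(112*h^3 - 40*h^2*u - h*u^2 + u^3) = (4*h + u)/(7*h + u)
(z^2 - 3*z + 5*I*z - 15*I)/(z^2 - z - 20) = (z^2 + z*(-3 + 5*I) - 15*I)/(z^2 - z - 20)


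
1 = 1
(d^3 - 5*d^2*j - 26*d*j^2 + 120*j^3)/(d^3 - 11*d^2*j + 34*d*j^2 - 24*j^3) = (d + 5*j)/(d - j)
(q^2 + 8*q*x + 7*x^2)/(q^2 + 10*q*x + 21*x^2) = (q + x)/(q + 3*x)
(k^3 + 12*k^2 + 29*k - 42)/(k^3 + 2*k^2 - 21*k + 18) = (k + 7)/(k - 3)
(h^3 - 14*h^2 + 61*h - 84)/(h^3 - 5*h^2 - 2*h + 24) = (h - 7)/(h + 2)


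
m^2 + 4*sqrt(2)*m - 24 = (m - 2*sqrt(2))*(m + 6*sqrt(2))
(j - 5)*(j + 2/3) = j^2 - 13*j/3 - 10/3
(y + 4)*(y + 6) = y^2 + 10*y + 24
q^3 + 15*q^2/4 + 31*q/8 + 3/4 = (q + 1/4)*(q + 3/2)*(q + 2)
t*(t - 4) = t^2 - 4*t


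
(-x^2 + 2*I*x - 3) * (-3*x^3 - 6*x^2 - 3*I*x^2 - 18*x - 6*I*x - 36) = 3*x^5 + 6*x^4 - 3*I*x^4 + 33*x^3 - 6*I*x^3 + 66*x^2 - 27*I*x^2 + 54*x - 54*I*x + 108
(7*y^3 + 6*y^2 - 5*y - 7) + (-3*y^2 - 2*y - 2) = 7*y^3 + 3*y^2 - 7*y - 9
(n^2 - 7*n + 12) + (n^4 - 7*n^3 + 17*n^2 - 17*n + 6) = n^4 - 7*n^3 + 18*n^2 - 24*n + 18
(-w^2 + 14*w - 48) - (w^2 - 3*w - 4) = -2*w^2 + 17*w - 44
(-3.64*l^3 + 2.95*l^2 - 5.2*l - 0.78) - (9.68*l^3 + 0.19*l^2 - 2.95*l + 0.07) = -13.32*l^3 + 2.76*l^2 - 2.25*l - 0.85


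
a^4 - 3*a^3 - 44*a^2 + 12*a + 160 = (a - 8)*(a - 2)*(a + 2)*(a + 5)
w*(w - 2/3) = w^2 - 2*w/3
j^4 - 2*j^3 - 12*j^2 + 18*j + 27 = (j - 3)^2*(j + 1)*(j + 3)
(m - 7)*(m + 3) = m^2 - 4*m - 21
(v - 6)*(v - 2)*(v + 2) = v^3 - 6*v^2 - 4*v + 24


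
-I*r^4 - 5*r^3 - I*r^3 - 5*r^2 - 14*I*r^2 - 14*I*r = r*(r - 7*I)*(r + 2*I)*(-I*r - I)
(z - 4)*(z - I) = z^2 - 4*z - I*z + 4*I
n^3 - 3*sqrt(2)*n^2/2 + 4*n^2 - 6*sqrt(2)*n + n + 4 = (n + 4)*(n - sqrt(2))*(n - sqrt(2)/2)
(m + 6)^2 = m^2 + 12*m + 36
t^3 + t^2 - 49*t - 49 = (t - 7)*(t + 1)*(t + 7)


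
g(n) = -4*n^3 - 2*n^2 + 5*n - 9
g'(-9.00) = -931.00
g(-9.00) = 2700.00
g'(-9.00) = -931.00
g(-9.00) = 2700.00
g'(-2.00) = -35.00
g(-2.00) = 5.00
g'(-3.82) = -154.83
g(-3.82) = 165.69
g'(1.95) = -48.43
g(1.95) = -36.51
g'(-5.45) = -329.63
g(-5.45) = 551.86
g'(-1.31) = -10.35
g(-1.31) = -9.99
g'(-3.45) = -124.03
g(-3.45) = 114.20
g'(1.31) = -20.83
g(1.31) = -14.87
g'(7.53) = -705.53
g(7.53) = -1792.58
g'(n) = -12*n^2 - 4*n + 5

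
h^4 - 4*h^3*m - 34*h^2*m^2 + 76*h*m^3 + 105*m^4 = (h - 7*m)*(h - 3*m)*(h + m)*(h + 5*m)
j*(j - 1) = j^2 - j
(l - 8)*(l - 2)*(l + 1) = l^3 - 9*l^2 + 6*l + 16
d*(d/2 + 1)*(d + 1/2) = d^3/2 + 5*d^2/4 + d/2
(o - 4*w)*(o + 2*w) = o^2 - 2*o*w - 8*w^2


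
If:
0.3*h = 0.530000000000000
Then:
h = 1.77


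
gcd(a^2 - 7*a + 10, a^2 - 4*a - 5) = a - 5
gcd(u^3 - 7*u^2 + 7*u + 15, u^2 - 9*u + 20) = u - 5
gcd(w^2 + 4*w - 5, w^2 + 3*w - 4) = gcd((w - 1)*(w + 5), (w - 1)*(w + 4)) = w - 1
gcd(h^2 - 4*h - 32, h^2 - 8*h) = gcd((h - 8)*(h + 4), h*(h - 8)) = h - 8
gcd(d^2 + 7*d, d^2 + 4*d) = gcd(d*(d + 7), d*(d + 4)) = d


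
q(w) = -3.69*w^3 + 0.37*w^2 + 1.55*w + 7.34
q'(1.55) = -23.90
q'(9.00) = -888.46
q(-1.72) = 24.54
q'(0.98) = -8.36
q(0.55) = 7.69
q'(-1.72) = -32.47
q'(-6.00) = -401.41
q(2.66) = -55.37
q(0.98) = 5.74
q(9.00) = -2638.75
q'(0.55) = -1.39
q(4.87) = -402.54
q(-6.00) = 808.40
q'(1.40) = -19.11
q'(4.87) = -257.39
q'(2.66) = -74.81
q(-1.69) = 23.59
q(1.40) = 0.11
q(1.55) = -3.11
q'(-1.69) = -31.32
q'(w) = -11.07*w^2 + 0.74*w + 1.55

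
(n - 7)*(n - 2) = n^2 - 9*n + 14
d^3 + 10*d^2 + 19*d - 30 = (d - 1)*(d + 5)*(d + 6)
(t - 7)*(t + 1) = t^2 - 6*t - 7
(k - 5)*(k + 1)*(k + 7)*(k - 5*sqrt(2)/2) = k^4 - 5*sqrt(2)*k^3/2 + 3*k^3 - 33*k^2 - 15*sqrt(2)*k^2/2 - 35*k + 165*sqrt(2)*k/2 + 175*sqrt(2)/2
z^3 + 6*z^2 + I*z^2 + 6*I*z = z*(z + 6)*(z + I)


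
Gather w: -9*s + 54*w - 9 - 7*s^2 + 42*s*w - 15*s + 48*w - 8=-7*s^2 - 24*s + w*(42*s + 102) - 17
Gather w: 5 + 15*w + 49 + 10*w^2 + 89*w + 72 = 10*w^2 + 104*w + 126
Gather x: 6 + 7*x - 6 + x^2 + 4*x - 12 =x^2 + 11*x - 12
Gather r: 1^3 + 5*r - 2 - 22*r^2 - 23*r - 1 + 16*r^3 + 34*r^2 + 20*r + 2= 16*r^3 + 12*r^2 + 2*r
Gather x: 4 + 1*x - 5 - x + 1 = 0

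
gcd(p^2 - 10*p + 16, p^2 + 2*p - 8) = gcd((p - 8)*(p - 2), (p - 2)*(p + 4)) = p - 2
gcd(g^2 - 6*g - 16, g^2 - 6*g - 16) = g^2 - 6*g - 16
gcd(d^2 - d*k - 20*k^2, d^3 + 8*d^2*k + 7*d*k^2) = 1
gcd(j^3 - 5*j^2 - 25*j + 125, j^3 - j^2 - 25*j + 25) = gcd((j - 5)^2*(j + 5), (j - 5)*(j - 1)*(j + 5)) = j^2 - 25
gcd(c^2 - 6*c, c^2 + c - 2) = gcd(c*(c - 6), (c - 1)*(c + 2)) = 1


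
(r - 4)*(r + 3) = r^2 - r - 12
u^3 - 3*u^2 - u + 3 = (u - 3)*(u - 1)*(u + 1)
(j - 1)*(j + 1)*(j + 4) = j^3 + 4*j^2 - j - 4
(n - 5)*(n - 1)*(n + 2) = n^3 - 4*n^2 - 7*n + 10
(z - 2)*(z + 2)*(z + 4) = z^3 + 4*z^2 - 4*z - 16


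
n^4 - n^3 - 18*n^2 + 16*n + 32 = (n - 4)*(n - 2)*(n + 1)*(n + 4)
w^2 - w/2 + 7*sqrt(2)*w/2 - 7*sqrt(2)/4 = (w - 1/2)*(w + 7*sqrt(2)/2)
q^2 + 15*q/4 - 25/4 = (q - 5/4)*(q + 5)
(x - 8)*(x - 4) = x^2 - 12*x + 32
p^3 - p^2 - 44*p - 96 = (p - 8)*(p + 3)*(p + 4)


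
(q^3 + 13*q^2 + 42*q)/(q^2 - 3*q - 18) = q*(q^2 + 13*q + 42)/(q^2 - 3*q - 18)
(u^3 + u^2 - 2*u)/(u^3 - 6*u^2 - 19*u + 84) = u*(u^2 + u - 2)/(u^3 - 6*u^2 - 19*u + 84)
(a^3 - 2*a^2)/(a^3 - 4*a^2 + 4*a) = a/(a - 2)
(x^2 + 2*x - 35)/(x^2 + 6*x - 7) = (x - 5)/(x - 1)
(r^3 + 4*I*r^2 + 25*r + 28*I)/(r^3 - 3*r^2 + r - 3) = (r^2 + 3*I*r + 28)/(r^2 - r*(3 + I) + 3*I)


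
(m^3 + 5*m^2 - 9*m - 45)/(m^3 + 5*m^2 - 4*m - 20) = (m^2 - 9)/(m^2 - 4)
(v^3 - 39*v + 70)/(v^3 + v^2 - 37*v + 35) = (v - 2)/(v - 1)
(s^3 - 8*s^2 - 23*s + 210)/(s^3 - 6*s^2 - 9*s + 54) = (s^2 - 2*s - 35)/(s^2 - 9)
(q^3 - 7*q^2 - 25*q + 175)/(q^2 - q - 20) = (q^2 - 2*q - 35)/(q + 4)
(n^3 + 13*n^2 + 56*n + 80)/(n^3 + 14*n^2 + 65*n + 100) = (n + 4)/(n + 5)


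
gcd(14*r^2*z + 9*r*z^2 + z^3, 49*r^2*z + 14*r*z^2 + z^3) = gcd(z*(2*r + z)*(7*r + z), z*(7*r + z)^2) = 7*r*z + z^2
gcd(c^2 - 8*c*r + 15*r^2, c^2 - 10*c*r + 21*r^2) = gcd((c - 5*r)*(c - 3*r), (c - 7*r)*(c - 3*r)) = -c + 3*r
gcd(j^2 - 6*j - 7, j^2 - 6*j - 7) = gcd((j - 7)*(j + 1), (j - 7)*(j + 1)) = j^2 - 6*j - 7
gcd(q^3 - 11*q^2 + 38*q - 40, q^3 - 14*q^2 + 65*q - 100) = q^2 - 9*q + 20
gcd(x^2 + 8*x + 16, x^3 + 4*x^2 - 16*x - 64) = x^2 + 8*x + 16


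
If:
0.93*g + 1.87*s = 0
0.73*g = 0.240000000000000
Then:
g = 0.33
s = -0.16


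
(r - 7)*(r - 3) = r^2 - 10*r + 21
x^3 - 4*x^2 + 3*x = x*(x - 3)*(x - 1)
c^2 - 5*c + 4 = (c - 4)*(c - 1)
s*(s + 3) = s^2 + 3*s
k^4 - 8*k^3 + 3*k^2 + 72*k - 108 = (k - 6)*(k - 3)*(k - 2)*(k + 3)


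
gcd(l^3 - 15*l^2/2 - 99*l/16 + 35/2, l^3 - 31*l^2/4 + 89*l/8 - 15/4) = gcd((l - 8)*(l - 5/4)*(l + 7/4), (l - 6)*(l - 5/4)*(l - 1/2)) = l - 5/4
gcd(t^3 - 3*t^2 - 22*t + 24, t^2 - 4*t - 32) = t + 4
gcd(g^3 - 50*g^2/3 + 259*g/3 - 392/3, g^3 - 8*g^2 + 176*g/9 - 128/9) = g - 8/3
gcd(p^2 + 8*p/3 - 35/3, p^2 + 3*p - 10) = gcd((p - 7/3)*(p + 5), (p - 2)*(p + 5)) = p + 5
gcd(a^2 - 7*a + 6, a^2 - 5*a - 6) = a - 6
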